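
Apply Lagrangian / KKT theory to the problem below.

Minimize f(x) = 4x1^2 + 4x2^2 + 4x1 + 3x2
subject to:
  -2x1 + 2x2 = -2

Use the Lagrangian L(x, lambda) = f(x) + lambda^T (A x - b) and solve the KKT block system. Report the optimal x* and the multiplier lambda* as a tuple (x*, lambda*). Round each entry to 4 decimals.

Form the Lagrangian:
  L(x, lambda) = (1/2) x^T Q x + c^T x + lambda^T (A x - b)
Stationarity (grad_x L = 0): Q x + c + A^T lambda = 0.
Primal feasibility: A x = b.

This gives the KKT block system:
  [ Q   A^T ] [ x     ]   [-c ]
  [ A    0  ] [ lambda ] = [ b ]

Solving the linear system:
  x*      = (0.0625, -0.9375)
  lambda* = (2.25)
  f(x*)   = 0.9688

x* = (0.0625, -0.9375), lambda* = (2.25)


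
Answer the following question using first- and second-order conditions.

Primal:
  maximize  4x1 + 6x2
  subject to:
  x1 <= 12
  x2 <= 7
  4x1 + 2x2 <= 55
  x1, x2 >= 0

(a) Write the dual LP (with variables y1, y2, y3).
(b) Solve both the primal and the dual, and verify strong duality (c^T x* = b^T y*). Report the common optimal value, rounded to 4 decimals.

The standard primal-dual pair for 'max c^T x s.t. A x <= b, x >= 0' is:
  Dual:  min b^T y  s.t.  A^T y >= c,  y >= 0.

So the dual LP is:
  minimize  12y1 + 7y2 + 55y3
  subject to:
    y1 + 4y3 >= 4
    y2 + 2y3 >= 6
    y1, y2, y3 >= 0

Solving the primal: x* = (10.25, 7).
  primal value c^T x* = 83.
Solving the dual: y* = (0, 4, 1).
  dual value b^T y* = 83.
Strong duality: c^T x* = b^T y*. Confirmed.

83


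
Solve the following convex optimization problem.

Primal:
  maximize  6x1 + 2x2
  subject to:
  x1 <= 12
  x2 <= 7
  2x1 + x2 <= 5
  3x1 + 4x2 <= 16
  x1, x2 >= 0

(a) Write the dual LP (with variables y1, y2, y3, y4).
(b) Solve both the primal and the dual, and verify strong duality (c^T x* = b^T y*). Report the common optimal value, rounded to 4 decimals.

The standard primal-dual pair for 'max c^T x s.t. A x <= b, x >= 0' is:
  Dual:  min b^T y  s.t.  A^T y >= c,  y >= 0.

So the dual LP is:
  minimize  12y1 + 7y2 + 5y3 + 16y4
  subject to:
    y1 + 2y3 + 3y4 >= 6
    y2 + y3 + 4y4 >= 2
    y1, y2, y3, y4 >= 0

Solving the primal: x* = (2.5, 0).
  primal value c^T x* = 15.
Solving the dual: y* = (0, 0, 3, 0).
  dual value b^T y* = 15.
Strong duality: c^T x* = b^T y*. Confirmed.

15


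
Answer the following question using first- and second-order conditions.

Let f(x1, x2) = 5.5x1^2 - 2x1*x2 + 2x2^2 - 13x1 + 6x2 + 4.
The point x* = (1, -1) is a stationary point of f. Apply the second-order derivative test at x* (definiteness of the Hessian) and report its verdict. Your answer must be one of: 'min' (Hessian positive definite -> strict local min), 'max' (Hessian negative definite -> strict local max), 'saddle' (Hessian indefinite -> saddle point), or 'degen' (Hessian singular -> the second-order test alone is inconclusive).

Compute the Hessian H = grad^2 f:
  H = [[11, -2], [-2, 4]]
Verify stationarity: grad f(x*) = H x* + g = (0, 0).
Eigenvalues of H: 3.4689, 11.5311.
Both eigenvalues > 0, so H is positive definite -> x* is a strict local min.

min


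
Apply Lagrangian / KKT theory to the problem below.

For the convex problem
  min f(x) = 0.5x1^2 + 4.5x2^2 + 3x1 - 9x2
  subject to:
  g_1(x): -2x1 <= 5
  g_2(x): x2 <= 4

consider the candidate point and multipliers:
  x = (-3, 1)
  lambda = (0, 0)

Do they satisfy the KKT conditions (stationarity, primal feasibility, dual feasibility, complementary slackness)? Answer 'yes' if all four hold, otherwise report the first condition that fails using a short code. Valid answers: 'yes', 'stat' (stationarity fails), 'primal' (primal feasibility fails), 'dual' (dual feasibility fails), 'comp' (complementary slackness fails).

Gradient of f: grad f(x) = Q x + c = (0, 0)
Constraint values g_i(x) = a_i^T x - b_i:
  g_1((-3, 1)) = 1
  g_2((-3, 1)) = -3
Stationarity residual: grad f(x) + sum_i lambda_i a_i = (0, 0)
  -> stationarity OK
Primal feasibility (all g_i <= 0): FAILS
Dual feasibility (all lambda_i >= 0): OK
Complementary slackness (lambda_i * g_i(x) = 0 for all i): OK

Verdict: the first failing condition is primal_feasibility -> primal.

primal


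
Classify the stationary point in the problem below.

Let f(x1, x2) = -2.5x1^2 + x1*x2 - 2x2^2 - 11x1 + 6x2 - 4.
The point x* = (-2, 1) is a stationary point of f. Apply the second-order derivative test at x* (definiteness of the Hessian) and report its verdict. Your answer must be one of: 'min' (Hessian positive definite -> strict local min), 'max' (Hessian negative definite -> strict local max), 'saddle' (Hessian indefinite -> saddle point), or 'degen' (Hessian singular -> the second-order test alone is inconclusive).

Compute the Hessian H = grad^2 f:
  H = [[-5, 1], [1, -4]]
Verify stationarity: grad f(x*) = H x* + g = (0, 0).
Eigenvalues of H: -5.618, -3.382.
Both eigenvalues < 0, so H is negative definite -> x* is a strict local max.

max


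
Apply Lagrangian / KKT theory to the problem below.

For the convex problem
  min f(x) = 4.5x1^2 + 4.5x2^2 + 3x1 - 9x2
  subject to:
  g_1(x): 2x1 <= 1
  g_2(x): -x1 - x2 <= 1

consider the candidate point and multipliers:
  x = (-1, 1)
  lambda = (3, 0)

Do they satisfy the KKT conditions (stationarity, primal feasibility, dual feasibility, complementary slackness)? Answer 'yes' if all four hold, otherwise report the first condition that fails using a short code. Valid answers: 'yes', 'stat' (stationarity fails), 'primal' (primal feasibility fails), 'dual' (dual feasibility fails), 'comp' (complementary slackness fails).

Gradient of f: grad f(x) = Q x + c = (-6, 0)
Constraint values g_i(x) = a_i^T x - b_i:
  g_1((-1, 1)) = -3
  g_2((-1, 1)) = -1
Stationarity residual: grad f(x) + sum_i lambda_i a_i = (0, 0)
  -> stationarity OK
Primal feasibility (all g_i <= 0): OK
Dual feasibility (all lambda_i >= 0): OK
Complementary slackness (lambda_i * g_i(x) = 0 for all i): FAILS

Verdict: the first failing condition is complementary_slackness -> comp.

comp


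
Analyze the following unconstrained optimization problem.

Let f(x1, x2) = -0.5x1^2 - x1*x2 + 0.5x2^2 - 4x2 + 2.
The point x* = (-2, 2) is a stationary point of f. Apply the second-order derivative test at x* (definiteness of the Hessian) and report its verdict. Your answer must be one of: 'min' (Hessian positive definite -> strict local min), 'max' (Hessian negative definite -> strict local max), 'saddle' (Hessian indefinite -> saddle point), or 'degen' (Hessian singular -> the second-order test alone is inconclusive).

Compute the Hessian H = grad^2 f:
  H = [[-1, -1], [-1, 1]]
Verify stationarity: grad f(x*) = H x* + g = (0, 0).
Eigenvalues of H: -1.4142, 1.4142.
Eigenvalues have mixed signs, so H is indefinite -> x* is a saddle point.

saddle


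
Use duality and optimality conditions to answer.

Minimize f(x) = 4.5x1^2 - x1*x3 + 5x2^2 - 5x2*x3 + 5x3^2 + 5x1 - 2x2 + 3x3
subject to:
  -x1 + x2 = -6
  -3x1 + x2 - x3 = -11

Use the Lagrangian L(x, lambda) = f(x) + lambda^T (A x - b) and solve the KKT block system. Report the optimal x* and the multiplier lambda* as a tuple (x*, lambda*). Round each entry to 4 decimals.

Form the Lagrangian:
  L(x, lambda) = (1/2) x^T Q x + c^T x + lambda^T (A x - b)
Stationarity (grad_x L = 0): Q x + c + A^T lambda = 0.
Primal feasibility: A x = b.

This gives the KKT block system:
  [ Q   A^T ] [ x     ]   [-c ]
  [ A    0  ] [ lambda ] = [ b ]

Solving the linear system:
  x*      = (3.0482, -2.9518, -1.0964)
  lambda* = (22.2892, 3.747)
  f(x*)   = 96.4036

x* = (3.0482, -2.9518, -1.0964), lambda* = (22.2892, 3.747)


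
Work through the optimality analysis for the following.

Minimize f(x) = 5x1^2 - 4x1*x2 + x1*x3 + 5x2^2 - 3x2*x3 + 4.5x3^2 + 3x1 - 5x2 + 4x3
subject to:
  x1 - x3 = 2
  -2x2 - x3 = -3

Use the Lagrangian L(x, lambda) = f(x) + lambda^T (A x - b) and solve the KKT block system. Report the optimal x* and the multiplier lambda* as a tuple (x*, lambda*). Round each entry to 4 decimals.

Form the Lagrangian:
  L(x, lambda) = (1/2) x^T Q x + c^T x + lambda^T (A x - b)
Stationarity (grad_x L = 0): Q x + c + A^T lambda = 0.
Primal feasibility: A x = b.

This gives the KKT block system:
  [ Q   A^T ] [ x     ]   [-c ]
  [ A    0  ] [ lambda ] = [ b ]

Solving the linear system:
  x*      = (1.4262, 1.7869, -0.5738)
  lambda* = (-9.541, 4.4426)
  f(x*)   = 12.7295

x* = (1.4262, 1.7869, -0.5738), lambda* = (-9.541, 4.4426)


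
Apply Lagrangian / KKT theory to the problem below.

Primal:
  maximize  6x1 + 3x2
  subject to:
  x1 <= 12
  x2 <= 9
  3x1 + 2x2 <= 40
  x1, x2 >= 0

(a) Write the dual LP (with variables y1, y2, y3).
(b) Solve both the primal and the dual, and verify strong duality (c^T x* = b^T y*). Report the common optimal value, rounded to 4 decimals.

The standard primal-dual pair for 'max c^T x s.t. A x <= b, x >= 0' is:
  Dual:  min b^T y  s.t.  A^T y >= c,  y >= 0.

So the dual LP is:
  minimize  12y1 + 9y2 + 40y3
  subject to:
    y1 + 3y3 >= 6
    y2 + 2y3 >= 3
    y1, y2, y3 >= 0

Solving the primal: x* = (12, 2).
  primal value c^T x* = 78.
Solving the dual: y* = (1.5, 0, 1.5).
  dual value b^T y* = 78.
Strong duality: c^T x* = b^T y*. Confirmed.

78


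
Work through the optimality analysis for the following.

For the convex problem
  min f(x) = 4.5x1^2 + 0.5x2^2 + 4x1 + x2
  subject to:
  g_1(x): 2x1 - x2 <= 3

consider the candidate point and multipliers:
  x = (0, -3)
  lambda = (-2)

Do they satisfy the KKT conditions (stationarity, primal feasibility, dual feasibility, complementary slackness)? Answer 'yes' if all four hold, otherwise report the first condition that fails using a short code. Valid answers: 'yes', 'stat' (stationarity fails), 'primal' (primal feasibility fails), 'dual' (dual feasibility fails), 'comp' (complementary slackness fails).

Gradient of f: grad f(x) = Q x + c = (4, -2)
Constraint values g_i(x) = a_i^T x - b_i:
  g_1((0, -3)) = 0
Stationarity residual: grad f(x) + sum_i lambda_i a_i = (0, 0)
  -> stationarity OK
Primal feasibility (all g_i <= 0): OK
Dual feasibility (all lambda_i >= 0): FAILS
Complementary slackness (lambda_i * g_i(x) = 0 for all i): OK

Verdict: the first failing condition is dual_feasibility -> dual.

dual


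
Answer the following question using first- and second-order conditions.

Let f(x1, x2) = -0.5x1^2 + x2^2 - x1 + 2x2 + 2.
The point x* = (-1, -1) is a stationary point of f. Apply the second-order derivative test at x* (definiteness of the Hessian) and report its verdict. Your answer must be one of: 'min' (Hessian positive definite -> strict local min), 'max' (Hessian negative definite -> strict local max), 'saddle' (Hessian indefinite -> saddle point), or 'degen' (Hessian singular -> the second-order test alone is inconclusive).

Compute the Hessian H = grad^2 f:
  H = [[-1, 0], [0, 2]]
Verify stationarity: grad f(x*) = H x* + g = (0, 0).
Eigenvalues of H: -1, 2.
Eigenvalues have mixed signs, so H is indefinite -> x* is a saddle point.

saddle


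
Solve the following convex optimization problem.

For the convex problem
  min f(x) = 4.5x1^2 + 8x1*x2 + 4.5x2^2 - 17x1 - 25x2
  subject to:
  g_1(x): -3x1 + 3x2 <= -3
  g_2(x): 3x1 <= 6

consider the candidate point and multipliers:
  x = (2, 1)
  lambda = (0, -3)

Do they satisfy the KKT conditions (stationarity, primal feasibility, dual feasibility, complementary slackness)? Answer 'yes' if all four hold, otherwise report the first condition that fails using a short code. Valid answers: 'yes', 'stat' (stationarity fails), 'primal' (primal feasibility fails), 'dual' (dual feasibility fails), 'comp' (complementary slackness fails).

Gradient of f: grad f(x) = Q x + c = (9, 0)
Constraint values g_i(x) = a_i^T x - b_i:
  g_1((2, 1)) = 0
  g_2((2, 1)) = 0
Stationarity residual: grad f(x) + sum_i lambda_i a_i = (0, 0)
  -> stationarity OK
Primal feasibility (all g_i <= 0): OK
Dual feasibility (all lambda_i >= 0): FAILS
Complementary slackness (lambda_i * g_i(x) = 0 for all i): OK

Verdict: the first failing condition is dual_feasibility -> dual.

dual


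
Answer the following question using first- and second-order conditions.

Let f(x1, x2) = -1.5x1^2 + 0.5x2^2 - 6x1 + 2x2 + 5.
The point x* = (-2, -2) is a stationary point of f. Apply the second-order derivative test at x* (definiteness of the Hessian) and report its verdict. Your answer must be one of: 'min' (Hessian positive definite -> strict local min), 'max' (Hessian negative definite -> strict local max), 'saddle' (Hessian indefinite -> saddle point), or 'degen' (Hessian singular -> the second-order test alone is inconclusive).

Compute the Hessian H = grad^2 f:
  H = [[-3, 0], [0, 1]]
Verify stationarity: grad f(x*) = H x* + g = (0, 0).
Eigenvalues of H: -3, 1.
Eigenvalues have mixed signs, so H is indefinite -> x* is a saddle point.

saddle


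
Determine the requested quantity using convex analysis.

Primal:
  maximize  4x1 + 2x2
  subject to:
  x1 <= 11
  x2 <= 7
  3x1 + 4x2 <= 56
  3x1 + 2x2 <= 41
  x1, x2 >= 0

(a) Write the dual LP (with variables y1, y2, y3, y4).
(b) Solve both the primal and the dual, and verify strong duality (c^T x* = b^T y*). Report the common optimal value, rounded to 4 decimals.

The standard primal-dual pair for 'max c^T x s.t. A x <= b, x >= 0' is:
  Dual:  min b^T y  s.t.  A^T y >= c,  y >= 0.

So the dual LP is:
  minimize  11y1 + 7y2 + 56y3 + 41y4
  subject to:
    y1 + 3y3 + 3y4 >= 4
    y2 + 4y3 + 2y4 >= 2
    y1, y2, y3, y4 >= 0

Solving the primal: x* = (11, 4).
  primal value c^T x* = 52.
Solving the dual: y* = (1, 0, 0, 1).
  dual value b^T y* = 52.
Strong duality: c^T x* = b^T y*. Confirmed.

52


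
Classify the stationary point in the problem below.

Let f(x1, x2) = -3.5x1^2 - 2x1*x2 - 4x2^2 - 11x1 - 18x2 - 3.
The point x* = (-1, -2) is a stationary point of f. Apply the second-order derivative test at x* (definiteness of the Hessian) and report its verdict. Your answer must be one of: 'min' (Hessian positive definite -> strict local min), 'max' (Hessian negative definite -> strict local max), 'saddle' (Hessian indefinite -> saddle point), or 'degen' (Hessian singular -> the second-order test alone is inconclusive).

Compute the Hessian H = grad^2 f:
  H = [[-7, -2], [-2, -8]]
Verify stationarity: grad f(x*) = H x* + g = (0, 0).
Eigenvalues of H: -9.5616, -5.4384.
Both eigenvalues < 0, so H is negative definite -> x* is a strict local max.

max


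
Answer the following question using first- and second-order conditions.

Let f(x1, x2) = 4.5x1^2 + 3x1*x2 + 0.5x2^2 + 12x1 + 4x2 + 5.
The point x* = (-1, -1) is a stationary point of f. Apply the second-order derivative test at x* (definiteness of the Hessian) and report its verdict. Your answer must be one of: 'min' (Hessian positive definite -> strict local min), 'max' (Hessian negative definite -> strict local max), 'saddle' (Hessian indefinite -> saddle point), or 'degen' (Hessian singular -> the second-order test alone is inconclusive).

Compute the Hessian H = grad^2 f:
  H = [[9, 3], [3, 1]]
Verify stationarity: grad f(x*) = H x* + g = (0, 0).
Eigenvalues of H: 0, 10.
H has a zero eigenvalue (singular; positive semidefinite but not definite), so H is neither positive definite, negative definite, nor indefinite. The second-order test alone is inconclusive -> degen.
(Indeed, f is constant along the null direction of H through x*, so x* is not a strict local extremum.)

degen


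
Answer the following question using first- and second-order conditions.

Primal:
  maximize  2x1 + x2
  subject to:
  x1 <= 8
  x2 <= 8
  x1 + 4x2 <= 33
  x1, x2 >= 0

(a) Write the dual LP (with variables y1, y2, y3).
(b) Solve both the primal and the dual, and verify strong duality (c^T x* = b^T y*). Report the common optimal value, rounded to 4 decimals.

The standard primal-dual pair for 'max c^T x s.t. A x <= b, x >= 0' is:
  Dual:  min b^T y  s.t.  A^T y >= c,  y >= 0.

So the dual LP is:
  minimize  8y1 + 8y2 + 33y3
  subject to:
    y1 + y3 >= 2
    y2 + 4y3 >= 1
    y1, y2, y3 >= 0

Solving the primal: x* = (8, 6.25).
  primal value c^T x* = 22.25.
Solving the dual: y* = (1.75, 0, 0.25).
  dual value b^T y* = 22.25.
Strong duality: c^T x* = b^T y*. Confirmed.

22.25


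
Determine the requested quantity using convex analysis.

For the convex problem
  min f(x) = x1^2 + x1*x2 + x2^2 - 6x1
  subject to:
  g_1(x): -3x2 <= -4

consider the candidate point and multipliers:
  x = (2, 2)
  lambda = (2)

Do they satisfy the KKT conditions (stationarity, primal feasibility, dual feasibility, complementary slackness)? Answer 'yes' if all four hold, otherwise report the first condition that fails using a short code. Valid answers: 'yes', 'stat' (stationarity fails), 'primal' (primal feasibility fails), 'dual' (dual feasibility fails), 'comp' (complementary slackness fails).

Gradient of f: grad f(x) = Q x + c = (0, 6)
Constraint values g_i(x) = a_i^T x - b_i:
  g_1((2, 2)) = -2
Stationarity residual: grad f(x) + sum_i lambda_i a_i = (0, 0)
  -> stationarity OK
Primal feasibility (all g_i <= 0): OK
Dual feasibility (all lambda_i >= 0): OK
Complementary slackness (lambda_i * g_i(x) = 0 for all i): FAILS

Verdict: the first failing condition is complementary_slackness -> comp.

comp


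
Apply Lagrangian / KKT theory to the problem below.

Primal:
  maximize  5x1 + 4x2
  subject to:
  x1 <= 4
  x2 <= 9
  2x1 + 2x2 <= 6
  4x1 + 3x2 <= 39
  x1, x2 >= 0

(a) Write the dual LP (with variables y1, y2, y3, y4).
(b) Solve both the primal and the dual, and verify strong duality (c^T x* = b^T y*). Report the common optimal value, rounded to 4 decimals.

The standard primal-dual pair for 'max c^T x s.t. A x <= b, x >= 0' is:
  Dual:  min b^T y  s.t.  A^T y >= c,  y >= 0.

So the dual LP is:
  minimize  4y1 + 9y2 + 6y3 + 39y4
  subject to:
    y1 + 2y3 + 4y4 >= 5
    y2 + 2y3 + 3y4 >= 4
    y1, y2, y3, y4 >= 0

Solving the primal: x* = (3, 0).
  primal value c^T x* = 15.
Solving the dual: y* = (0, 0, 2.5, 0).
  dual value b^T y* = 15.
Strong duality: c^T x* = b^T y*. Confirmed.

15


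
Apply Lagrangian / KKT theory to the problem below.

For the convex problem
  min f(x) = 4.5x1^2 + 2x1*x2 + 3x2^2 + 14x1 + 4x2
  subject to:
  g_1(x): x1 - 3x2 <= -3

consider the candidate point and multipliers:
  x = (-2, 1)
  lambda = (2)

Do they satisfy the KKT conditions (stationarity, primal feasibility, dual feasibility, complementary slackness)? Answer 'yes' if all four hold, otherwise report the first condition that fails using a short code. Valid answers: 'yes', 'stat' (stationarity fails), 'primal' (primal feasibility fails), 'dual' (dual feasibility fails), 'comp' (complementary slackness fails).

Gradient of f: grad f(x) = Q x + c = (-2, 6)
Constraint values g_i(x) = a_i^T x - b_i:
  g_1((-2, 1)) = -2
Stationarity residual: grad f(x) + sum_i lambda_i a_i = (0, 0)
  -> stationarity OK
Primal feasibility (all g_i <= 0): OK
Dual feasibility (all lambda_i >= 0): OK
Complementary slackness (lambda_i * g_i(x) = 0 for all i): FAILS

Verdict: the first failing condition is complementary_slackness -> comp.

comp


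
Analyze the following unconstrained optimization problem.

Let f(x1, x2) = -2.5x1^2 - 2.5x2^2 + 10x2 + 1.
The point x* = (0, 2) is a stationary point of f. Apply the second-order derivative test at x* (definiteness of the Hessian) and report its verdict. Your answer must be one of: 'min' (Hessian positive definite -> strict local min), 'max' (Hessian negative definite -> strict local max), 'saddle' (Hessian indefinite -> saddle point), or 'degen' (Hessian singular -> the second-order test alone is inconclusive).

Compute the Hessian H = grad^2 f:
  H = [[-5, 0], [0, -5]]
Verify stationarity: grad f(x*) = H x* + g = (0, 0).
Eigenvalues of H: -5, -5.
Both eigenvalues < 0, so H is negative definite -> x* is a strict local max.

max


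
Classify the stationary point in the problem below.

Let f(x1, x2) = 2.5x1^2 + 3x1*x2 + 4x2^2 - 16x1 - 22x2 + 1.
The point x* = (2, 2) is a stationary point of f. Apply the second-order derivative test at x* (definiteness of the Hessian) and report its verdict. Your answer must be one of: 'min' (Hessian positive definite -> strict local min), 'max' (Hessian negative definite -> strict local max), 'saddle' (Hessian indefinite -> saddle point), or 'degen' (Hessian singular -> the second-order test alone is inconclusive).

Compute the Hessian H = grad^2 f:
  H = [[5, 3], [3, 8]]
Verify stationarity: grad f(x*) = H x* + g = (0, 0).
Eigenvalues of H: 3.1459, 9.8541.
Both eigenvalues > 0, so H is positive definite -> x* is a strict local min.

min


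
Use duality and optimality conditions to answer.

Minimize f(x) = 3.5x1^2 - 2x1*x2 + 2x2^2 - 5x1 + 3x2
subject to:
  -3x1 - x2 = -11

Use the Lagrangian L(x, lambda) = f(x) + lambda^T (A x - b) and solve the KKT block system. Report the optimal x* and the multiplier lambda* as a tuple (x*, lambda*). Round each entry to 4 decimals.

Form the Lagrangian:
  L(x, lambda) = (1/2) x^T Q x + c^T x + lambda^T (A x - b)
Stationarity (grad_x L = 0): Q x + c + A^T lambda = 0.
Primal feasibility: A x = b.

This gives the KKT block system:
  [ Q   A^T ] [ x     ]   [-c ]
  [ A    0  ] [ lambda ] = [ b ]

Solving the linear system:
  x*      = (3.0545, 1.8364)
  lambda* = (4.2364)
  f(x*)   = 18.4182

x* = (3.0545, 1.8364), lambda* = (4.2364)


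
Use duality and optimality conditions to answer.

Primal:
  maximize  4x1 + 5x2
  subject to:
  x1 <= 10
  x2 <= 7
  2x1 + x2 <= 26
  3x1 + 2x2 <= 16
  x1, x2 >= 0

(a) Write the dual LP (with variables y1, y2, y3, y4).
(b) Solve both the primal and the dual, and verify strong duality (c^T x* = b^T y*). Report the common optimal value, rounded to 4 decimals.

The standard primal-dual pair for 'max c^T x s.t. A x <= b, x >= 0' is:
  Dual:  min b^T y  s.t.  A^T y >= c,  y >= 0.

So the dual LP is:
  minimize  10y1 + 7y2 + 26y3 + 16y4
  subject to:
    y1 + 2y3 + 3y4 >= 4
    y2 + y3 + 2y4 >= 5
    y1, y2, y3, y4 >= 0

Solving the primal: x* = (0.6667, 7).
  primal value c^T x* = 37.6667.
Solving the dual: y* = (0, 2.3333, 0, 1.3333).
  dual value b^T y* = 37.6667.
Strong duality: c^T x* = b^T y*. Confirmed.

37.6667


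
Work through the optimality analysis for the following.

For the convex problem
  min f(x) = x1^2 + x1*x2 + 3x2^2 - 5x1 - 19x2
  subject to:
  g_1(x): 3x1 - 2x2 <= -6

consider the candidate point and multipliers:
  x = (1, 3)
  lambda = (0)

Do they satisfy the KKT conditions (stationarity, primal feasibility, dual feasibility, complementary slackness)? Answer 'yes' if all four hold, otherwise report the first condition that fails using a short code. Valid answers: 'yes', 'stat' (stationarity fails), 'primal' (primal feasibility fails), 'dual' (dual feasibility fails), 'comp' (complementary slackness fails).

Gradient of f: grad f(x) = Q x + c = (0, 0)
Constraint values g_i(x) = a_i^T x - b_i:
  g_1((1, 3)) = 3
Stationarity residual: grad f(x) + sum_i lambda_i a_i = (0, 0)
  -> stationarity OK
Primal feasibility (all g_i <= 0): FAILS
Dual feasibility (all lambda_i >= 0): OK
Complementary slackness (lambda_i * g_i(x) = 0 for all i): OK

Verdict: the first failing condition is primal_feasibility -> primal.

primal


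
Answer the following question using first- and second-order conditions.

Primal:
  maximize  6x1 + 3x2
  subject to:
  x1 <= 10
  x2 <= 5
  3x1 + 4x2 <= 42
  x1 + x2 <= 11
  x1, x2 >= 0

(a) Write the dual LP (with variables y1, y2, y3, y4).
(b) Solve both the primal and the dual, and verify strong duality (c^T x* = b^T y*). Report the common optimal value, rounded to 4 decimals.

The standard primal-dual pair for 'max c^T x s.t. A x <= b, x >= 0' is:
  Dual:  min b^T y  s.t.  A^T y >= c,  y >= 0.

So the dual LP is:
  minimize  10y1 + 5y2 + 42y3 + 11y4
  subject to:
    y1 + 3y3 + y4 >= 6
    y2 + 4y3 + y4 >= 3
    y1, y2, y3, y4 >= 0

Solving the primal: x* = (10, 1).
  primal value c^T x* = 63.
Solving the dual: y* = (3, 0, 0, 3).
  dual value b^T y* = 63.
Strong duality: c^T x* = b^T y*. Confirmed.

63


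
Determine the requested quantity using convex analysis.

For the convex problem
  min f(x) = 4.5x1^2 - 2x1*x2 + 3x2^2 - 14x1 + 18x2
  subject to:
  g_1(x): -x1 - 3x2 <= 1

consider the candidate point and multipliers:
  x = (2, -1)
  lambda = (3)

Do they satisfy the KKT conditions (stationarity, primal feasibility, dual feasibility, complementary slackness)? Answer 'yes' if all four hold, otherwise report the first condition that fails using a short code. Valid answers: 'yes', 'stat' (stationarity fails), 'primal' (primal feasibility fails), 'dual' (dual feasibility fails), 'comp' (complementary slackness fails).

Gradient of f: grad f(x) = Q x + c = (6, 8)
Constraint values g_i(x) = a_i^T x - b_i:
  g_1((2, -1)) = 0
Stationarity residual: grad f(x) + sum_i lambda_i a_i = (3, -1)
  -> stationarity FAILS
Primal feasibility (all g_i <= 0): OK
Dual feasibility (all lambda_i >= 0): OK
Complementary slackness (lambda_i * g_i(x) = 0 for all i): OK

Verdict: the first failing condition is stationarity -> stat.

stat


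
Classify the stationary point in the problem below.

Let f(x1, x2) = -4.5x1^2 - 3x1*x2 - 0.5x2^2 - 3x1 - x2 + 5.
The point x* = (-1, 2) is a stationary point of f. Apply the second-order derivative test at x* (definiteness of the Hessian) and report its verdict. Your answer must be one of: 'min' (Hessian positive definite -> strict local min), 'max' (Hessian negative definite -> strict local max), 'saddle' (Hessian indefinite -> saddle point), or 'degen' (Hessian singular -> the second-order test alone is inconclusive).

Compute the Hessian H = grad^2 f:
  H = [[-9, -3], [-3, -1]]
Verify stationarity: grad f(x*) = H x* + g = (0, 0).
Eigenvalues of H: -10, 0.
H has a zero eigenvalue (singular; negative semidefinite but not definite), so H is neither positive definite, negative definite, nor indefinite. The second-order test alone is inconclusive -> degen.
(Indeed, f is constant along the null direction of H through x*, so x* is not a strict local extremum.)

degen


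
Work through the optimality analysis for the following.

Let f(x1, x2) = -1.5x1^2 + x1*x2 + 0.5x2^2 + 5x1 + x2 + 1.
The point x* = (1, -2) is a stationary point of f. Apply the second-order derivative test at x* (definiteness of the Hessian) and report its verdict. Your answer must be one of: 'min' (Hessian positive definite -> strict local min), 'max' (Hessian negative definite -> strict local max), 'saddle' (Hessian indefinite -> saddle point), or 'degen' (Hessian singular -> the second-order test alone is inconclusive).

Compute the Hessian H = grad^2 f:
  H = [[-3, 1], [1, 1]]
Verify stationarity: grad f(x*) = H x* + g = (0, 0).
Eigenvalues of H: -3.2361, 1.2361.
Eigenvalues have mixed signs, so H is indefinite -> x* is a saddle point.

saddle


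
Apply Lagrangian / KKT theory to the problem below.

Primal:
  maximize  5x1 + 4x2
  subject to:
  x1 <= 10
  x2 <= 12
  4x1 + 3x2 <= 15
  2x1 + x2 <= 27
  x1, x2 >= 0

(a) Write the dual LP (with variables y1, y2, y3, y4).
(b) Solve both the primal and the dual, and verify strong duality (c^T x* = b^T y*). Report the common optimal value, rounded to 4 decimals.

The standard primal-dual pair for 'max c^T x s.t. A x <= b, x >= 0' is:
  Dual:  min b^T y  s.t.  A^T y >= c,  y >= 0.

So the dual LP is:
  minimize  10y1 + 12y2 + 15y3 + 27y4
  subject to:
    y1 + 4y3 + 2y4 >= 5
    y2 + 3y3 + y4 >= 4
    y1, y2, y3, y4 >= 0

Solving the primal: x* = (0, 5).
  primal value c^T x* = 20.
Solving the dual: y* = (0, 0, 1.3333, 0).
  dual value b^T y* = 20.
Strong duality: c^T x* = b^T y*. Confirmed.

20


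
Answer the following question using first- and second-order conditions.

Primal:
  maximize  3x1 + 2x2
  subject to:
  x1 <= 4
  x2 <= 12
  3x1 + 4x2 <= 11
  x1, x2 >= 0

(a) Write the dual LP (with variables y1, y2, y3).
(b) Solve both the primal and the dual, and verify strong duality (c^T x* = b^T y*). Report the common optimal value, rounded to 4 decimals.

The standard primal-dual pair for 'max c^T x s.t. A x <= b, x >= 0' is:
  Dual:  min b^T y  s.t.  A^T y >= c,  y >= 0.

So the dual LP is:
  minimize  4y1 + 12y2 + 11y3
  subject to:
    y1 + 3y3 >= 3
    y2 + 4y3 >= 2
    y1, y2, y3 >= 0

Solving the primal: x* = (3.6667, 0).
  primal value c^T x* = 11.
Solving the dual: y* = (0, 0, 1).
  dual value b^T y* = 11.
Strong duality: c^T x* = b^T y*. Confirmed.

11


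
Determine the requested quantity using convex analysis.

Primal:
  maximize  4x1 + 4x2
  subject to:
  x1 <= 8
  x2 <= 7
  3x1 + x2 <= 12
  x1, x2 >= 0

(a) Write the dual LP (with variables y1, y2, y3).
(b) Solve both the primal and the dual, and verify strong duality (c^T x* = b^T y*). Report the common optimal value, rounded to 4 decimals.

The standard primal-dual pair for 'max c^T x s.t. A x <= b, x >= 0' is:
  Dual:  min b^T y  s.t.  A^T y >= c,  y >= 0.

So the dual LP is:
  minimize  8y1 + 7y2 + 12y3
  subject to:
    y1 + 3y3 >= 4
    y2 + y3 >= 4
    y1, y2, y3 >= 0

Solving the primal: x* = (1.6667, 7).
  primal value c^T x* = 34.6667.
Solving the dual: y* = (0, 2.6667, 1.3333).
  dual value b^T y* = 34.6667.
Strong duality: c^T x* = b^T y*. Confirmed.

34.6667


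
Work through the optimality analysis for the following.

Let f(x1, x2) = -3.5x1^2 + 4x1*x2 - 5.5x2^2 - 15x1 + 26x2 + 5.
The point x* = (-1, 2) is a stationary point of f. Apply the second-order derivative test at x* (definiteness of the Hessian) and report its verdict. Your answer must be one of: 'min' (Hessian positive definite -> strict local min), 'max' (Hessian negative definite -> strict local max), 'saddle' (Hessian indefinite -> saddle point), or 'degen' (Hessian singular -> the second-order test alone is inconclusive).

Compute the Hessian H = grad^2 f:
  H = [[-7, 4], [4, -11]]
Verify stationarity: grad f(x*) = H x* + g = (0, 0).
Eigenvalues of H: -13.4721, -4.5279.
Both eigenvalues < 0, so H is negative definite -> x* is a strict local max.

max


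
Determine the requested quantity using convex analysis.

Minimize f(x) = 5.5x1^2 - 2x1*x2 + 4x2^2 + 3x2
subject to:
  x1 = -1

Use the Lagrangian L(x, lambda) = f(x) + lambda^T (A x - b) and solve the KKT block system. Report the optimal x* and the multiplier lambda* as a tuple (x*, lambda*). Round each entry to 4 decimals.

Form the Lagrangian:
  L(x, lambda) = (1/2) x^T Q x + c^T x + lambda^T (A x - b)
Stationarity (grad_x L = 0): Q x + c + A^T lambda = 0.
Primal feasibility: A x = b.

This gives the KKT block system:
  [ Q   A^T ] [ x     ]   [-c ]
  [ A    0  ] [ lambda ] = [ b ]

Solving the linear system:
  x*      = (-1, -0.625)
  lambda* = (9.75)
  f(x*)   = 3.9375

x* = (-1, -0.625), lambda* = (9.75)


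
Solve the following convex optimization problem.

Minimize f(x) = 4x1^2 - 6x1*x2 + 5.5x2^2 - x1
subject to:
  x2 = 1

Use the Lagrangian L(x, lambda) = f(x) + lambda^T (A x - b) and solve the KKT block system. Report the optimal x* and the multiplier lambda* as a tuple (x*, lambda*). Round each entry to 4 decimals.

Form the Lagrangian:
  L(x, lambda) = (1/2) x^T Q x + c^T x + lambda^T (A x - b)
Stationarity (grad_x L = 0): Q x + c + A^T lambda = 0.
Primal feasibility: A x = b.

This gives the KKT block system:
  [ Q   A^T ] [ x     ]   [-c ]
  [ A    0  ] [ lambda ] = [ b ]

Solving the linear system:
  x*      = (0.875, 1)
  lambda* = (-5.75)
  f(x*)   = 2.4375

x* = (0.875, 1), lambda* = (-5.75)


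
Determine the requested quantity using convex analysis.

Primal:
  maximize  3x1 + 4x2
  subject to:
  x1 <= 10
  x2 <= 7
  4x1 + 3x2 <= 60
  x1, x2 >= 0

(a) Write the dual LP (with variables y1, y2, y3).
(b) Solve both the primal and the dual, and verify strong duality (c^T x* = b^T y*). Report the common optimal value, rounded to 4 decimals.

The standard primal-dual pair for 'max c^T x s.t. A x <= b, x >= 0' is:
  Dual:  min b^T y  s.t.  A^T y >= c,  y >= 0.

So the dual LP is:
  minimize  10y1 + 7y2 + 60y3
  subject to:
    y1 + 4y3 >= 3
    y2 + 3y3 >= 4
    y1, y2, y3 >= 0

Solving the primal: x* = (9.75, 7).
  primal value c^T x* = 57.25.
Solving the dual: y* = (0, 1.75, 0.75).
  dual value b^T y* = 57.25.
Strong duality: c^T x* = b^T y*. Confirmed.

57.25


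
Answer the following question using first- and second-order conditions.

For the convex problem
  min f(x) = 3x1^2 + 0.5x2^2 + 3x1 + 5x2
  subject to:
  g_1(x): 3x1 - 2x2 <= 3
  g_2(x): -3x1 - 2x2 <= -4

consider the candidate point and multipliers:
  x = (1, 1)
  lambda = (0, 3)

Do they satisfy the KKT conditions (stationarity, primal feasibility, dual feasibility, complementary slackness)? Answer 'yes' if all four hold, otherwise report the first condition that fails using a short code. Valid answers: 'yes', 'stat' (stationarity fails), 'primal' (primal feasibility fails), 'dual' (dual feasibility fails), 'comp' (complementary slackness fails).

Gradient of f: grad f(x) = Q x + c = (9, 6)
Constraint values g_i(x) = a_i^T x - b_i:
  g_1((1, 1)) = -2
  g_2((1, 1)) = -1
Stationarity residual: grad f(x) + sum_i lambda_i a_i = (0, 0)
  -> stationarity OK
Primal feasibility (all g_i <= 0): OK
Dual feasibility (all lambda_i >= 0): OK
Complementary slackness (lambda_i * g_i(x) = 0 for all i): FAILS

Verdict: the first failing condition is complementary_slackness -> comp.

comp


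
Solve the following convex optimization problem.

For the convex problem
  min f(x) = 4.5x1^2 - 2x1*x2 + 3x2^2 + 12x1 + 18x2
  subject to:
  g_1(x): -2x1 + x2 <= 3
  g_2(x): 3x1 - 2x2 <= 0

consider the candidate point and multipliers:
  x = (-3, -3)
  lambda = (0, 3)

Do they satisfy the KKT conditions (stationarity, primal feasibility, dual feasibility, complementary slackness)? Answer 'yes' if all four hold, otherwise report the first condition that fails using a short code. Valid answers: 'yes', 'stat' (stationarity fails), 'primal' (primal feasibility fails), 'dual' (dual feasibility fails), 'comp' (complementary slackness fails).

Gradient of f: grad f(x) = Q x + c = (-9, 6)
Constraint values g_i(x) = a_i^T x - b_i:
  g_1((-3, -3)) = 0
  g_2((-3, -3)) = -3
Stationarity residual: grad f(x) + sum_i lambda_i a_i = (0, 0)
  -> stationarity OK
Primal feasibility (all g_i <= 0): OK
Dual feasibility (all lambda_i >= 0): OK
Complementary slackness (lambda_i * g_i(x) = 0 for all i): FAILS

Verdict: the first failing condition is complementary_slackness -> comp.

comp


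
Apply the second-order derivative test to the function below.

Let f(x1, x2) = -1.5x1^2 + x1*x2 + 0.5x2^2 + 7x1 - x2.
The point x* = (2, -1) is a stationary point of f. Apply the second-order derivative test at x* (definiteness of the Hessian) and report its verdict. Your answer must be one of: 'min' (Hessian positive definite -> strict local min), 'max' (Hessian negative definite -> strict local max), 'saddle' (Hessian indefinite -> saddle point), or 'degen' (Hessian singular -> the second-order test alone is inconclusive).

Compute the Hessian H = grad^2 f:
  H = [[-3, 1], [1, 1]]
Verify stationarity: grad f(x*) = H x* + g = (0, 0).
Eigenvalues of H: -3.2361, 1.2361.
Eigenvalues have mixed signs, so H is indefinite -> x* is a saddle point.

saddle


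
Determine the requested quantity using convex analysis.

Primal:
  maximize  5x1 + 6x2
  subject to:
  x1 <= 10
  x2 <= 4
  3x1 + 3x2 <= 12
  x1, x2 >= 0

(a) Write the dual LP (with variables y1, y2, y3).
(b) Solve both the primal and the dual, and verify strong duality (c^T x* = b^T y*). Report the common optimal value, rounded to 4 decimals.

The standard primal-dual pair for 'max c^T x s.t. A x <= b, x >= 0' is:
  Dual:  min b^T y  s.t.  A^T y >= c,  y >= 0.

So the dual LP is:
  minimize  10y1 + 4y2 + 12y3
  subject to:
    y1 + 3y3 >= 5
    y2 + 3y3 >= 6
    y1, y2, y3 >= 0

Solving the primal: x* = (0, 4).
  primal value c^T x* = 24.
Solving the dual: y* = (0, 1, 1.6667).
  dual value b^T y* = 24.
Strong duality: c^T x* = b^T y*. Confirmed.

24


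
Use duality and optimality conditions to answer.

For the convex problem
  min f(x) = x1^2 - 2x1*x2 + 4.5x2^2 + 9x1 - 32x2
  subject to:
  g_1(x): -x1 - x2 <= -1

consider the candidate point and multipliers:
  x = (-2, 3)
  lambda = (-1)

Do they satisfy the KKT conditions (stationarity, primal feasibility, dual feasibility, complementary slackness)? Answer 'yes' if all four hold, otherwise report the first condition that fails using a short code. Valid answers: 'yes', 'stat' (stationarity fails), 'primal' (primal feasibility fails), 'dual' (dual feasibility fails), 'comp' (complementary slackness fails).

Gradient of f: grad f(x) = Q x + c = (-1, -1)
Constraint values g_i(x) = a_i^T x - b_i:
  g_1((-2, 3)) = 0
Stationarity residual: grad f(x) + sum_i lambda_i a_i = (0, 0)
  -> stationarity OK
Primal feasibility (all g_i <= 0): OK
Dual feasibility (all lambda_i >= 0): FAILS
Complementary slackness (lambda_i * g_i(x) = 0 for all i): OK

Verdict: the first failing condition is dual_feasibility -> dual.

dual


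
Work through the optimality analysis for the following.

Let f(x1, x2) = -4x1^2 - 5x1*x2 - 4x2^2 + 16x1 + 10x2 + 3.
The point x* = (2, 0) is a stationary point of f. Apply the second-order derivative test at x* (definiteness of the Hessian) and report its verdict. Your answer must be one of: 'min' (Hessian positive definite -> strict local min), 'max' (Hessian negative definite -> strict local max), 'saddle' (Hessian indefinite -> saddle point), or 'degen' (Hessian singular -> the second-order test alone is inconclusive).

Compute the Hessian H = grad^2 f:
  H = [[-8, -5], [-5, -8]]
Verify stationarity: grad f(x*) = H x* + g = (0, 0).
Eigenvalues of H: -13, -3.
Both eigenvalues < 0, so H is negative definite -> x* is a strict local max.

max


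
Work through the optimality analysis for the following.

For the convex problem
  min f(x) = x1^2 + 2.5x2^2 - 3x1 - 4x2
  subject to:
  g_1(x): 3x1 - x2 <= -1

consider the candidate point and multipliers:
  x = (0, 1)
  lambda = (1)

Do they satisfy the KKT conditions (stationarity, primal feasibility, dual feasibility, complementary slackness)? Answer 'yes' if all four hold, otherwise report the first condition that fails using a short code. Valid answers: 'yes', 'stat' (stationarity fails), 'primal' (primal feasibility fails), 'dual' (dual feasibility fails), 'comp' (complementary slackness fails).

Gradient of f: grad f(x) = Q x + c = (-3, 1)
Constraint values g_i(x) = a_i^T x - b_i:
  g_1((0, 1)) = 0
Stationarity residual: grad f(x) + sum_i lambda_i a_i = (0, 0)
  -> stationarity OK
Primal feasibility (all g_i <= 0): OK
Dual feasibility (all lambda_i >= 0): OK
Complementary slackness (lambda_i * g_i(x) = 0 for all i): OK

Verdict: yes, KKT holds.

yes


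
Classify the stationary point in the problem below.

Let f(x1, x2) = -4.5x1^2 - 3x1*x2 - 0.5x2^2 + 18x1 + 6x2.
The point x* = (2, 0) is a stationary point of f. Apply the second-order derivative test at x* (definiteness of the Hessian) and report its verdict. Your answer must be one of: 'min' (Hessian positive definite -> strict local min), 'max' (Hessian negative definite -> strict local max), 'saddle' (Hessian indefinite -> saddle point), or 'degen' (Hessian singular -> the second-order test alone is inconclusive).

Compute the Hessian H = grad^2 f:
  H = [[-9, -3], [-3, -1]]
Verify stationarity: grad f(x*) = H x* + g = (0, 0).
Eigenvalues of H: -10, 0.
H has a zero eigenvalue (singular; negative semidefinite but not definite), so H is neither positive definite, negative definite, nor indefinite. The second-order test alone is inconclusive -> degen.
(Indeed, f is constant along the null direction of H through x*, so x* is not a strict local extremum.)

degen


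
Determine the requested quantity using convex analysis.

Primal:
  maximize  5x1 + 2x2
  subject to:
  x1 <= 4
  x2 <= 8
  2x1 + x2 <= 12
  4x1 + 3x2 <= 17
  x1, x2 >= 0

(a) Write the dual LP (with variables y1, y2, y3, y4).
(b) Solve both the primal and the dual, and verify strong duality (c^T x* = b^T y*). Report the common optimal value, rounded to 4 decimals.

The standard primal-dual pair for 'max c^T x s.t. A x <= b, x >= 0' is:
  Dual:  min b^T y  s.t.  A^T y >= c,  y >= 0.

So the dual LP is:
  minimize  4y1 + 8y2 + 12y3 + 17y4
  subject to:
    y1 + 2y3 + 4y4 >= 5
    y2 + y3 + 3y4 >= 2
    y1, y2, y3, y4 >= 0

Solving the primal: x* = (4, 0.3333).
  primal value c^T x* = 20.6667.
Solving the dual: y* = (2.3333, 0, 0, 0.6667).
  dual value b^T y* = 20.6667.
Strong duality: c^T x* = b^T y*. Confirmed.

20.6667
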